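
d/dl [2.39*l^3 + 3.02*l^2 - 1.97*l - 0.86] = 7.17*l^2 + 6.04*l - 1.97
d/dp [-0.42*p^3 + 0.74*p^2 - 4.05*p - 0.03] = -1.26*p^2 + 1.48*p - 4.05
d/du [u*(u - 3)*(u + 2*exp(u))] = 2*u^2*exp(u) + 3*u^2 - 2*u*exp(u) - 6*u - 6*exp(u)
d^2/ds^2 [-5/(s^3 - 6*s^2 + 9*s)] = 30*(-2*s^2 + 4*s - 3)/(s^3*(s^4 - 12*s^3 + 54*s^2 - 108*s + 81))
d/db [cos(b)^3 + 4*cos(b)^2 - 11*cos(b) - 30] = (-3*cos(b)^2 - 8*cos(b) + 11)*sin(b)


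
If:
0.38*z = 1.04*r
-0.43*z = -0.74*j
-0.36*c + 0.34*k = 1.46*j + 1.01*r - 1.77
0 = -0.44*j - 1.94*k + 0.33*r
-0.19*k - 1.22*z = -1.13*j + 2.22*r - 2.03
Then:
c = -0.22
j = 0.87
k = -0.10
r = 0.54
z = 1.49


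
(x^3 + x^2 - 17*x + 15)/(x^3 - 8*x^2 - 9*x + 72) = (x^2 + 4*x - 5)/(x^2 - 5*x - 24)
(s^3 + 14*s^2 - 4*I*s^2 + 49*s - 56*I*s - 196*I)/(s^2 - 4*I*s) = s + 14 + 49/s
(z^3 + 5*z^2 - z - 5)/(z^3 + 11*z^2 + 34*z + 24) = (z^2 + 4*z - 5)/(z^2 + 10*z + 24)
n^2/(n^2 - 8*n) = n/(n - 8)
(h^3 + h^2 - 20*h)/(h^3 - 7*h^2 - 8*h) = (-h^2 - h + 20)/(-h^2 + 7*h + 8)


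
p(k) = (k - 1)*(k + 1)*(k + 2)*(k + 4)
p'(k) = (k - 1)*(k + 1)*(k + 2) + (k - 1)*(k + 1)*(k + 4) + (k - 1)*(k + 2)*(k + 4) + (k + 1)*(k + 2)*(k + 4)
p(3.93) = 679.27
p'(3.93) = 569.82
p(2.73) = 205.41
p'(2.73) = 247.76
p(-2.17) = -1.15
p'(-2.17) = 7.51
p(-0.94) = -0.38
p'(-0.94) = -6.58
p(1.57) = 29.13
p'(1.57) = 75.83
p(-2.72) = -5.90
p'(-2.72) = 8.60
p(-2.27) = -1.94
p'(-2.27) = 8.18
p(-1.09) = 0.50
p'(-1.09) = -5.05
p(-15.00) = 32032.00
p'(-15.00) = -9666.00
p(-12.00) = 11440.00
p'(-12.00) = -4494.00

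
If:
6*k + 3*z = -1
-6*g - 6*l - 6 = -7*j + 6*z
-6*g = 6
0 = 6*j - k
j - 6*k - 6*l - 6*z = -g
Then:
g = -1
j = -1/42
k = -1/7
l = 5/252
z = -1/21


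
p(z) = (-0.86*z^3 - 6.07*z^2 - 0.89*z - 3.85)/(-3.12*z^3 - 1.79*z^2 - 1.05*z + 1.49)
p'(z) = (-2.58*z^2 - 12.14*z - 0.89)/(-3.12*z^3 - 1.79*z^2 - 1.05*z + 1.49) + (9.36*z^2 + 3.58*z + 1.05)*(-0.86*z^3 - 6.07*z^2 - 0.89*z - 3.85)/(-3.12*z^3 - 1.79*z^2 - 1.05*z + 1.49)^2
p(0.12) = -3.04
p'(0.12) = -5.47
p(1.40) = 1.61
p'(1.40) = -1.35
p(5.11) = 0.60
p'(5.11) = -0.06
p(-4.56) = -0.17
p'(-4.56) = -0.11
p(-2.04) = -0.88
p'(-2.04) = -0.69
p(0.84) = 3.75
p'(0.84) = -10.81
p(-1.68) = -1.19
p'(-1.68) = -1.02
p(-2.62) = -0.58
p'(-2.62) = -0.40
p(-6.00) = -0.05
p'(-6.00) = -0.06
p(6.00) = 0.56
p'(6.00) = -0.04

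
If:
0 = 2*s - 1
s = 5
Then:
No Solution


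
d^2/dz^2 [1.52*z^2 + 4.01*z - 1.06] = 3.04000000000000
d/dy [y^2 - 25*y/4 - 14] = 2*y - 25/4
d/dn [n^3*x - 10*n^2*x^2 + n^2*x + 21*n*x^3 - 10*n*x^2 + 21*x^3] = x*(3*n^2 - 20*n*x + 2*n + 21*x^2 - 10*x)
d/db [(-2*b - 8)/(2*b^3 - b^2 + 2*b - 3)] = 2*(-2*b^3 + b^2 - 2*b + 2*(b + 4)*(3*b^2 - b + 1) + 3)/(2*b^3 - b^2 + 2*b - 3)^2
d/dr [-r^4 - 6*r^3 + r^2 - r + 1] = -4*r^3 - 18*r^2 + 2*r - 1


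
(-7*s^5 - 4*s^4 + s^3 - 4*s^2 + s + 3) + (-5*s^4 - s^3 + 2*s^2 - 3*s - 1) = -7*s^5 - 9*s^4 - 2*s^2 - 2*s + 2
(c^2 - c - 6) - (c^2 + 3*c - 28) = 22 - 4*c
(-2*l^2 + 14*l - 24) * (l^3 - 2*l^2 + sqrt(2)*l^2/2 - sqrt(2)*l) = -2*l^5 - sqrt(2)*l^4 + 18*l^4 - 52*l^3 + 9*sqrt(2)*l^3 - 26*sqrt(2)*l^2 + 48*l^2 + 24*sqrt(2)*l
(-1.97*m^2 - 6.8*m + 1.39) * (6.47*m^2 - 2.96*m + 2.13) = -12.7459*m^4 - 38.1648*m^3 + 24.9252*m^2 - 18.5984*m + 2.9607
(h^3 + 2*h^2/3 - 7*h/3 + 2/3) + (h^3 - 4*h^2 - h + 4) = 2*h^3 - 10*h^2/3 - 10*h/3 + 14/3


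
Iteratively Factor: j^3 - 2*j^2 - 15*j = (j + 3)*(j^2 - 5*j) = (j - 5)*(j + 3)*(j)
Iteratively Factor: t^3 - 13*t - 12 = (t + 3)*(t^2 - 3*t - 4) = (t + 1)*(t + 3)*(t - 4)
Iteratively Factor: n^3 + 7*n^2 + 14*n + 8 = (n + 4)*(n^2 + 3*n + 2) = (n + 2)*(n + 4)*(n + 1)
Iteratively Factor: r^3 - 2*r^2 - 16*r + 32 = (r + 4)*(r^2 - 6*r + 8) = (r - 2)*(r + 4)*(r - 4)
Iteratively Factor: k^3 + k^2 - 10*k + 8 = (k + 4)*(k^2 - 3*k + 2) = (k - 2)*(k + 4)*(k - 1)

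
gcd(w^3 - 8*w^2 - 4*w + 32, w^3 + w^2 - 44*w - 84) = w + 2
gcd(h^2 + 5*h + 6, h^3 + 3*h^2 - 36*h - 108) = h + 3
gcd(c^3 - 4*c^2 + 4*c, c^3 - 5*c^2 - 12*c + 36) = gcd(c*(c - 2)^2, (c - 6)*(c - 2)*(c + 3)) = c - 2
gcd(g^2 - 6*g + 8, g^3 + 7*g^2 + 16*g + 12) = 1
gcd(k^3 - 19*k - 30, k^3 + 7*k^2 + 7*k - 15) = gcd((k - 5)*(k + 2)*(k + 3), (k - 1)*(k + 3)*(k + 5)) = k + 3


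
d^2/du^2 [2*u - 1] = 0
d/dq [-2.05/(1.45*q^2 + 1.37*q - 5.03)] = (5.945*q + 2.8085)/(1.45*q^2 + 1.37*q - 5.03)^2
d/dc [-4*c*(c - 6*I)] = -8*c + 24*I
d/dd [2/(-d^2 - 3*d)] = 2*(2*d + 3)/(d^2*(d + 3)^2)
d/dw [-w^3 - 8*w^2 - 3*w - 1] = -3*w^2 - 16*w - 3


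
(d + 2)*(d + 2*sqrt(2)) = d^2 + 2*d + 2*sqrt(2)*d + 4*sqrt(2)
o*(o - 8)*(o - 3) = o^3 - 11*o^2 + 24*o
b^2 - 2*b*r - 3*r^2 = (b - 3*r)*(b + r)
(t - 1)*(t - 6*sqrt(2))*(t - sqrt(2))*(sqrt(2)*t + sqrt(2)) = sqrt(2)*t^4 - 14*t^3 + 11*sqrt(2)*t^2 + 14*t - 12*sqrt(2)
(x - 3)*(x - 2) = x^2 - 5*x + 6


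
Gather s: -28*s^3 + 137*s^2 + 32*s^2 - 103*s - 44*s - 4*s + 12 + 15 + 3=-28*s^3 + 169*s^2 - 151*s + 30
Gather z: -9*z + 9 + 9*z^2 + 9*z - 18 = 9*z^2 - 9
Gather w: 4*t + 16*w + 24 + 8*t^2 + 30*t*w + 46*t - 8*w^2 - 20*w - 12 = 8*t^2 + 50*t - 8*w^2 + w*(30*t - 4) + 12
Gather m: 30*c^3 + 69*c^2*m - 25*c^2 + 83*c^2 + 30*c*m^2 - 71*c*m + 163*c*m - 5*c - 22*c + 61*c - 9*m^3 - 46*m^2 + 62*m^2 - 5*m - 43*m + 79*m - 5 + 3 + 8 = 30*c^3 + 58*c^2 + 34*c - 9*m^3 + m^2*(30*c + 16) + m*(69*c^2 + 92*c + 31) + 6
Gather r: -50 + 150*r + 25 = 150*r - 25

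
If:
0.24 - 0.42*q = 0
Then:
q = 0.57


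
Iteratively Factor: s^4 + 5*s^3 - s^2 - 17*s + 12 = (s - 1)*(s^3 + 6*s^2 + 5*s - 12) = (s - 1)*(s + 4)*(s^2 + 2*s - 3) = (s - 1)*(s + 3)*(s + 4)*(s - 1)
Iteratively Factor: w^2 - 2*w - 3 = (w - 3)*(w + 1)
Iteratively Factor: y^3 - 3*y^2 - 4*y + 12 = (y - 3)*(y^2 - 4) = (y - 3)*(y - 2)*(y + 2)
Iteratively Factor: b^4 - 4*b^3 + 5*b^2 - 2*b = (b - 2)*(b^3 - 2*b^2 + b) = b*(b - 2)*(b^2 - 2*b + 1) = b*(b - 2)*(b - 1)*(b - 1)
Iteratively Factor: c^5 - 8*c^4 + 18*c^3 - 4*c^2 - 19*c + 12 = (c + 1)*(c^4 - 9*c^3 + 27*c^2 - 31*c + 12) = (c - 4)*(c + 1)*(c^3 - 5*c^2 + 7*c - 3) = (c - 4)*(c - 1)*(c + 1)*(c^2 - 4*c + 3) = (c - 4)*(c - 1)^2*(c + 1)*(c - 3)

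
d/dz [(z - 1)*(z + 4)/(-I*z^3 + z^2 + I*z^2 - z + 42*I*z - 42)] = ((-2*z - 3)*(I*z^3 - z^2 - I*z^2 + z - 42*I*z + 42) - (z - 1)*(z + 4)*(-3*I*z^2 + 2*z + 2*I*z - 1 + 42*I))/(I*z^3 - z^2 - I*z^2 + z - 42*I*z + 42)^2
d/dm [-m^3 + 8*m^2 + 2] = m*(16 - 3*m)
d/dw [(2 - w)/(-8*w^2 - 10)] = (-4*w^2 + 16*w + 5)/(2*(16*w^4 + 40*w^2 + 25))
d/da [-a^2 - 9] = -2*a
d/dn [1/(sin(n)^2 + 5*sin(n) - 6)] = -(2*sin(n) + 5)*cos(n)/(sin(n)^2 + 5*sin(n) - 6)^2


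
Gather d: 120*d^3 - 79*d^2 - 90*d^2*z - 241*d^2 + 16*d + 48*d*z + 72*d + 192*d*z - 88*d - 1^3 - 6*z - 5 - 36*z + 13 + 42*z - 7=120*d^3 + d^2*(-90*z - 320) + 240*d*z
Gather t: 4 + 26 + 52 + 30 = 112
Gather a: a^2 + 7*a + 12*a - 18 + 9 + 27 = a^2 + 19*a + 18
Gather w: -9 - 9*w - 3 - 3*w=-12*w - 12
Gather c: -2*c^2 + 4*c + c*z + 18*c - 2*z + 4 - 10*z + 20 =-2*c^2 + c*(z + 22) - 12*z + 24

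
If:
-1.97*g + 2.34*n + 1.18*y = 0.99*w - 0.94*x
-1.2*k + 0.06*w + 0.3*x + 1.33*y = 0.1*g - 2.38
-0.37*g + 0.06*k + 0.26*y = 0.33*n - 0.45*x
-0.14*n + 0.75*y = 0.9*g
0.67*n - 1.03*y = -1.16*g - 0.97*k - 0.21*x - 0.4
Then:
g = 0.988141827705807*y + 0.374437450427512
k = 0.694811430786535*y + 1.15121906267779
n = -0.995197463823044*y - 2.40709789560543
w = -3.6847419752302*y - 7.96407196626185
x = -0.587758605905884*y - 1.61083020589396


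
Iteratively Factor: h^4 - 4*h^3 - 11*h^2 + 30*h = (h - 2)*(h^3 - 2*h^2 - 15*h) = (h - 5)*(h - 2)*(h^2 + 3*h) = (h - 5)*(h - 2)*(h + 3)*(h)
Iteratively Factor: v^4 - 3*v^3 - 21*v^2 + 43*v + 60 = (v + 1)*(v^3 - 4*v^2 - 17*v + 60) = (v - 3)*(v + 1)*(v^2 - v - 20) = (v - 5)*(v - 3)*(v + 1)*(v + 4)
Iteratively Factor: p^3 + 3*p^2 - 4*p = (p)*(p^2 + 3*p - 4) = p*(p - 1)*(p + 4)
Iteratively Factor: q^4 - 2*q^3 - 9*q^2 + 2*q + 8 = (q - 1)*(q^3 - q^2 - 10*q - 8) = (q - 1)*(q + 1)*(q^2 - 2*q - 8) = (q - 4)*(q - 1)*(q + 1)*(q + 2)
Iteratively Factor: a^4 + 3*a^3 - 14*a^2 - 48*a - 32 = (a + 1)*(a^3 + 2*a^2 - 16*a - 32) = (a + 1)*(a + 4)*(a^2 - 2*a - 8) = (a + 1)*(a + 2)*(a + 4)*(a - 4)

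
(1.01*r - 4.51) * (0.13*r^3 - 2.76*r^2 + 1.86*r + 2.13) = 0.1313*r^4 - 3.3739*r^3 + 14.3262*r^2 - 6.2373*r - 9.6063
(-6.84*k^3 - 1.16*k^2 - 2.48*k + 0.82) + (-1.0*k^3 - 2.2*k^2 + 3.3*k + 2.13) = -7.84*k^3 - 3.36*k^2 + 0.82*k + 2.95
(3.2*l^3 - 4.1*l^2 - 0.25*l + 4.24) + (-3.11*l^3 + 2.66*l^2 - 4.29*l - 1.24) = 0.0900000000000003*l^3 - 1.44*l^2 - 4.54*l + 3.0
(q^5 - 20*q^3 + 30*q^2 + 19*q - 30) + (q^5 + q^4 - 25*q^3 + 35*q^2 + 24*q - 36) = 2*q^5 + q^4 - 45*q^3 + 65*q^2 + 43*q - 66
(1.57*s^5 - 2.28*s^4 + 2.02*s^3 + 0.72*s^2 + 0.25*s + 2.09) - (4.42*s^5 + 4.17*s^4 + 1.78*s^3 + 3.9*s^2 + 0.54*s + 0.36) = -2.85*s^5 - 6.45*s^4 + 0.24*s^3 - 3.18*s^2 - 0.29*s + 1.73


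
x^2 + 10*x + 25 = (x + 5)^2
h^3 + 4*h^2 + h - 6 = (h - 1)*(h + 2)*(h + 3)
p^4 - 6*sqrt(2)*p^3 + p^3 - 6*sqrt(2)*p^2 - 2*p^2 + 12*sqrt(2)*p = p*(p - 1)*(p + 2)*(p - 6*sqrt(2))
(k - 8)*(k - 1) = k^2 - 9*k + 8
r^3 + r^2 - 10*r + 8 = (r - 2)*(r - 1)*(r + 4)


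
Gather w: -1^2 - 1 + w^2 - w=w^2 - w - 2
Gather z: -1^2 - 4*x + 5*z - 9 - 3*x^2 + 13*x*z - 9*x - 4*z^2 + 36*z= -3*x^2 - 13*x - 4*z^2 + z*(13*x + 41) - 10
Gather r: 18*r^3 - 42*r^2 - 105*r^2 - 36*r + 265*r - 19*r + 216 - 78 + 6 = 18*r^3 - 147*r^2 + 210*r + 144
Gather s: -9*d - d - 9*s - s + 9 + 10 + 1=-10*d - 10*s + 20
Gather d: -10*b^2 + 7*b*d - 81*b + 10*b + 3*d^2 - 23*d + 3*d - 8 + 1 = -10*b^2 - 71*b + 3*d^2 + d*(7*b - 20) - 7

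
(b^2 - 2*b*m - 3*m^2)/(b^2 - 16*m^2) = (b^2 - 2*b*m - 3*m^2)/(b^2 - 16*m^2)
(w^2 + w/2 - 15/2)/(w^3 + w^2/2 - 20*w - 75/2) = (2*w - 5)/(2*w^2 - 5*w - 25)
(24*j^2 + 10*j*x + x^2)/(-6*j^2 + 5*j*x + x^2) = (4*j + x)/(-j + x)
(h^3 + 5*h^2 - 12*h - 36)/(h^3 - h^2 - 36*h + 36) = (h^2 - h - 6)/(h^2 - 7*h + 6)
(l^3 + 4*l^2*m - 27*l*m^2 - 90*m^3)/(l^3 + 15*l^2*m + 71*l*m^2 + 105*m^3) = (l^2 + l*m - 30*m^2)/(l^2 + 12*l*m + 35*m^2)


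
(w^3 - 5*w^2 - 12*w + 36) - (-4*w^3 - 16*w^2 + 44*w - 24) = 5*w^3 + 11*w^2 - 56*w + 60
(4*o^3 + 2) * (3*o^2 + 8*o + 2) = 12*o^5 + 32*o^4 + 8*o^3 + 6*o^2 + 16*o + 4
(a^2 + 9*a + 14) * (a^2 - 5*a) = a^4 + 4*a^3 - 31*a^2 - 70*a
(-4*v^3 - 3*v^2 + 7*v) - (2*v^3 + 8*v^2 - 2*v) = -6*v^3 - 11*v^2 + 9*v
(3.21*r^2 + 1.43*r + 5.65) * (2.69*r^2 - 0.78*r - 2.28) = 8.6349*r^4 + 1.3429*r^3 + 6.7643*r^2 - 7.6674*r - 12.882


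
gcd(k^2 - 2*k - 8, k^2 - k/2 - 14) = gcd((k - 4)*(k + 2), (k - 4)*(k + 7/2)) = k - 4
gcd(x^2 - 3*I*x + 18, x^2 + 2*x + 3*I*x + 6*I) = x + 3*I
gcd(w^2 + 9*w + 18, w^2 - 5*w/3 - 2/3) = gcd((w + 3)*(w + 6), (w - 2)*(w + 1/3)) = 1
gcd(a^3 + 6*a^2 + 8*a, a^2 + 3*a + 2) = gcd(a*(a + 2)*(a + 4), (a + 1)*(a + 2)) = a + 2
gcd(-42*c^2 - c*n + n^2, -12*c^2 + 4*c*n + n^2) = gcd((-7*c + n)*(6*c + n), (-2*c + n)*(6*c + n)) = 6*c + n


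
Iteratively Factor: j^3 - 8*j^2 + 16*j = (j)*(j^2 - 8*j + 16) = j*(j - 4)*(j - 4)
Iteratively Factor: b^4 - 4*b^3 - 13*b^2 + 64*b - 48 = (b - 1)*(b^3 - 3*b^2 - 16*b + 48) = (b - 1)*(b + 4)*(b^2 - 7*b + 12) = (b - 4)*(b - 1)*(b + 4)*(b - 3)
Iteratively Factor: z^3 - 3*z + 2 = (z - 1)*(z^2 + z - 2) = (z - 1)*(z + 2)*(z - 1)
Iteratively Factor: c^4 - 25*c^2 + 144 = (c + 3)*(c^3 - 3*c^2 - 16*c + 48) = (c - 4)*(c + 3)*(c^2 + c - 12) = (c - 4)*(c - 3)*(c + 3)*(c + 4)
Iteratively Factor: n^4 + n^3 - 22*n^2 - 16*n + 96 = (n + 4)*(n^3 - 3*n^2 - 10*n + 24) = (n - 2)*(n + 4)*(n^2 - n - 12) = (n - 4)*(n - 2)*(n + 4)*(n + 3)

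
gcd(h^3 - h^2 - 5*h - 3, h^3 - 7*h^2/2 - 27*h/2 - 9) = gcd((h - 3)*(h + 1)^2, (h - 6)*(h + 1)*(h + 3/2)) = h + 1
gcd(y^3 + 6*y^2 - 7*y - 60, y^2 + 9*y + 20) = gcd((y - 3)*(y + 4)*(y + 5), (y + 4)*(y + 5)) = y^2 + 9*y + 20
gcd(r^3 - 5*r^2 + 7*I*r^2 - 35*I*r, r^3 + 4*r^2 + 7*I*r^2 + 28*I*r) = r^2 + 7*I*r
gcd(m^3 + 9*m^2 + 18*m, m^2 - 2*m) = m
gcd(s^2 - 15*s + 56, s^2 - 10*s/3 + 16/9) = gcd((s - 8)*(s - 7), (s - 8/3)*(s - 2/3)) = 1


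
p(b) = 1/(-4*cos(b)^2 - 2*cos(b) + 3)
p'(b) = (-8*sin(b)*cos(b) - 2*sin(b))/(-4*cos(b)^2 - 2*cos(b) + 3)^2 = -2*(4*cos(b) + 1)*sin(b)/(4*cos(b)^2 + 2*cos(b) - 3)^2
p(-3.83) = 0.46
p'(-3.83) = 0.57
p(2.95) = 0.90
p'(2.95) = 0.91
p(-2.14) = 0.34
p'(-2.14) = -0.23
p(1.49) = 0.36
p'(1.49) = -0.33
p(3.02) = 0.96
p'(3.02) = 0.66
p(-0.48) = -0.52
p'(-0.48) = 1.14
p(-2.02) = 0.32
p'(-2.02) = -0.14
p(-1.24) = 0.52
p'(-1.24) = 1.17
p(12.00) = -0.65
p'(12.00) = 1.99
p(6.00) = -0.38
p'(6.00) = 0.40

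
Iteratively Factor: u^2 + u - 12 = (u - 3)*(u + 4)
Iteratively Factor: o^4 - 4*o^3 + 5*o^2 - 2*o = (o - 2)*(o^3 - 2*o^2 + o) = (o - 2)*(o - 1)*(o^2 - o) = o*(o - 2)*(o - 1)*(o - 1)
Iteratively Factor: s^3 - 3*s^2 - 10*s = (s + 2)*(s^2 - 5*s) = s*(s + 2)*(s - 5)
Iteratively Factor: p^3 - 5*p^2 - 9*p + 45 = (p - 3)*(p^2 - 2*p - 15) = (p - 3)*(p + 3)*(p - 5)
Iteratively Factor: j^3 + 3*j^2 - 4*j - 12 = (j + 3)*(j^2 - 4) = (j - 2)*(j + 3)*(j + 2)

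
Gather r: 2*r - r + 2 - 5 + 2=r - 1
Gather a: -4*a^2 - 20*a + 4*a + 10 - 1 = -4*a^2 - 16*a + 9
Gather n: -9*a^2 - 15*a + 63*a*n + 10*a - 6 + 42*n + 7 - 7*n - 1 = -9*a^2 - 5*a + n*(63*a + 35)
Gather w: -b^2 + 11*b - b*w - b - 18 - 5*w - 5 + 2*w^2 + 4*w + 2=-b^2 + 10*b + 2*w^2 + w*(-b - 1) - 21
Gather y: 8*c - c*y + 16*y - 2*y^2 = 8*c - 2*y^2 + y*(16 - c)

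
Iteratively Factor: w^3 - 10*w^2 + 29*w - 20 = (w - 1)*(w^2 - 9*w + 20) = (w - 5)*(w - 1)*(w - 4)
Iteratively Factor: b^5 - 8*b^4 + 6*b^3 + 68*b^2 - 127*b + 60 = (b - 4)*(b^4 - 4*b^3 - 10*b^2 + 28*b - 15) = (b - 4)*(b - 1)*(b^3 - 3*b^2 - 13*b + 15) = (b - 5)*(b - 4)*(b - 1)*(b^2 + 2*b - 3) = (b - 5)*(b - 4)*(b - 1)^2*(b + 3)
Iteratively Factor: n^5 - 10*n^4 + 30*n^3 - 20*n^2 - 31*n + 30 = (n + 1)*(n^4 - 11*n^3 + 41*n^2 - 61*n + 30) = (n - 5)*(n + 1)*(n^3 - 6*n^2 + 11*n - 6) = (n - 5)*(n - 3)*(n + 1)*(n^2 - 3*n + 2) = (n - 5)*(n - 3)*(n - 1)*(n + 1)*(n - 2)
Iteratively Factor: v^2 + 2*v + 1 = (v + 1)*(v + 1)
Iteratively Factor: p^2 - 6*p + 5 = (p - 1)*(p - 5)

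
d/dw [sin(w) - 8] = cos(w)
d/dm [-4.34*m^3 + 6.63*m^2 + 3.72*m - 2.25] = -13.02*m^2 + 13.26*m + 3.72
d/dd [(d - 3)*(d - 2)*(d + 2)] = 3*d^2 - 6*d - 4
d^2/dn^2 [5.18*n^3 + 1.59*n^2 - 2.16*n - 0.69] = 31.08*n + 3.18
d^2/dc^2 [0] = 0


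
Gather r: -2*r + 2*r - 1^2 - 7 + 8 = 0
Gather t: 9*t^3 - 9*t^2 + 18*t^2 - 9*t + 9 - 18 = 9*t^3 + 9*t^2 - 9*t - 9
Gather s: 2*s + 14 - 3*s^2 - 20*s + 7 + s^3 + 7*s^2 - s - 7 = s^3 + 4*s^2 - 19*s + 14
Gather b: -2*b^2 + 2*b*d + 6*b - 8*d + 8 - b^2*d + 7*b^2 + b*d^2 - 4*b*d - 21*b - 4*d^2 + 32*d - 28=b^2*(5 - d) + b*(d^2 - 2*d - 15) - 4*d^2 + 24*d - 20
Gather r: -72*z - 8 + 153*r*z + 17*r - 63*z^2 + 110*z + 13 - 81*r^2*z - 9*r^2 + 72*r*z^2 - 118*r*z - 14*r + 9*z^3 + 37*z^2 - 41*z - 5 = r^2*(-81*z - 9) + r*(72*z^2 + 35*z + 3) + 9*z^3 - 26*z^2 - 3*z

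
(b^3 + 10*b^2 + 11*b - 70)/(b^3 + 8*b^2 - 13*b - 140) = (b - 2)/(b - 4)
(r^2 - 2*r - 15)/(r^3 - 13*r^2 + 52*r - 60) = (r + 3)/(r^2 - 8*r + 12)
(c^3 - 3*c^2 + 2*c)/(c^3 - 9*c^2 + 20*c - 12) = c/(c - 6)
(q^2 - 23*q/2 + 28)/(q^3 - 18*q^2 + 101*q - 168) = (q - 7/2)/(q^2 - 10*q + 21)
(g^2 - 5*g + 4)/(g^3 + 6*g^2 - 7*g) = (g - 4)/(g*(g + 7))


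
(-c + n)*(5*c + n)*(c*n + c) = -5*c^3*n - 5*c^3 + 4*c^2*n^2 + 4*c^2*n + c*n^3 + c*n^2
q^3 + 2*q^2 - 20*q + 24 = (q - 2)^2*(q + 6)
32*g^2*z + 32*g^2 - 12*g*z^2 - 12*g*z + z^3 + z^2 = (-8*g + z)*(-4*g + z)*(z + 1)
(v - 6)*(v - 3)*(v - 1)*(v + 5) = v^4 - 5*v^3 - 23*v^2 + 117*v - 90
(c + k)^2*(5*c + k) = 5*c^3 + 11*c^2*k + 7*c*k^2 + k^3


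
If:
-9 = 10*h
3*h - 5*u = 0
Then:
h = -9/10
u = -27/50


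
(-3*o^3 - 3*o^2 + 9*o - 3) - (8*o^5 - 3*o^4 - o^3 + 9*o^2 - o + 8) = -8*o^5 + 3*o^4 - 2*o^3 - 12*o^2 + 10*o - 11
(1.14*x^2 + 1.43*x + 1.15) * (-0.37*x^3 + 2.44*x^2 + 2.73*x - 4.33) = -0.4218*x^5 + 2.2525*x^4 + 6.1759*x^3 + 1.7737*x^2 - 3.0524*x - 4.9795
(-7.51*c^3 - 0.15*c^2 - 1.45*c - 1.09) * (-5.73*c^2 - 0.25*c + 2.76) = 43.0323*c^5 + 2.737*c^4 - 12.3816*c^3 + 6.1942*c^2 - 3.7295*c - 3.0084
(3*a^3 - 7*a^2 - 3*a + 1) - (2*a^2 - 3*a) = 3*a^3 - 9*a^2 + 1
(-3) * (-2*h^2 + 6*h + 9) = 6*h^2 - 18*h - 27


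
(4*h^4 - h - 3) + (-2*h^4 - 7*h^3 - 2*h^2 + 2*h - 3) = 2*h^4 - 7*h^3 - 2*h^2 + h - 6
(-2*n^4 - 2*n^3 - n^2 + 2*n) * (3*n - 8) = -6*n^5 + 10*n^4 + 13*n^3 + 14*n^2 - 16*n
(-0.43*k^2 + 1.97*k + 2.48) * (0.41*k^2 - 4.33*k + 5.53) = -0.1763*k^4 + 2.6696*k^3 - 9.8912*k^2 + 0.1557*k + 13.7144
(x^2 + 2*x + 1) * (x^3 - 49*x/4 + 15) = x^5 + 2*x^4 - 45*x^3/4 - 19*x^2/2 + 71*x/4 + 15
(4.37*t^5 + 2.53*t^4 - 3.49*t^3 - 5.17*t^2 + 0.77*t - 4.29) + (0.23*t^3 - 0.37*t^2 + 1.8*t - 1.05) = 4.37*t^5 + 2.53*t^4 - 3.26*t^3 - 5.54*t^2 + 2.57*t - 5.34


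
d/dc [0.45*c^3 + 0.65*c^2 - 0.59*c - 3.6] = 1.35*c^2 + 1.3*c - 0.59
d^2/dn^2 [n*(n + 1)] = 2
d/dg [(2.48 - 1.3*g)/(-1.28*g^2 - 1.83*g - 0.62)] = (-1.664*g^2 + 6.3488*g + 5.3444)/(1.6384*g^4 + 4.6848*g^3 + 4.9361*g^2 + 2.2692*g + 0.3844)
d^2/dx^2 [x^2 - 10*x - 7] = 2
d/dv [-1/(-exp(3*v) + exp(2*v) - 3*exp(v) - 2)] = (-3*exp(2*v) + 2*exp(v) - 3)*exp(v)/(exp(3*v) - exp(2*v) + 3*exp(v) + 2)^2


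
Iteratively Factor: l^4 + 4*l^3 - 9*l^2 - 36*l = (l - 3)*(l^3 + 7*l^2 + 12*l) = (l - 3)*(l + 4)*(l^2 + 3*l) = l*(l - 3)*(l + 4)*(l + 3)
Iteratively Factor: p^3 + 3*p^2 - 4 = (p + 2)*(p^2 + p - 2) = (p + 2)^2*(p - 1)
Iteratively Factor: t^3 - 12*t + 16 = (t - 2)*(t^2 + 2*t - 8) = (t - 2)*(t + 4)*(t - 2)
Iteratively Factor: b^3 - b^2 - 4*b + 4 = (b + 2)*(b^2 - 3*b + 2) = (b - 1)*(b + 2)*(b - 2)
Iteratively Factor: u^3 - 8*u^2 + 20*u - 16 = (u - 2)*(u^2 - 6*u + 8) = (u - 4)*(u - 2)*(u - 2)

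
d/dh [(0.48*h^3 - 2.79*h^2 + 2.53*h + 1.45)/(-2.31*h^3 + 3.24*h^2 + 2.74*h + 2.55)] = (-4.44089209850063e-16*h^5 - 4.88969999999999*h^4 + 14.319*h^3 - 2.1213*h^2 - 23.625*h + 2.4785)/(5.3361*h^6 - 14.9688*h^5 - 2.1612*h^4 + 5.9742*h^3 + 24.0316*h^2 + 13.974*h + 6.5025)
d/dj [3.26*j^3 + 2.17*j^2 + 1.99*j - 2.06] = 9.78*j^2 + 4.34*j + 1.99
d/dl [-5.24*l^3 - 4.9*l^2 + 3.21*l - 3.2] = -15.72*l^2 - 9.8*l + 3.21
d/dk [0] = 0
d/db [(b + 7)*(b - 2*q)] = 2*b - 2*q + 7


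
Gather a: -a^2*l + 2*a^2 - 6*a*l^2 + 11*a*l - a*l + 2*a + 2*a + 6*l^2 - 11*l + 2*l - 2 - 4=a^2*(2 - l) + a*(-6*l^2 + 10*l + 4) + 6*l^2 - 9*l - 6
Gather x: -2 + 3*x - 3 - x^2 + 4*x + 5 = -x^2 + 7*x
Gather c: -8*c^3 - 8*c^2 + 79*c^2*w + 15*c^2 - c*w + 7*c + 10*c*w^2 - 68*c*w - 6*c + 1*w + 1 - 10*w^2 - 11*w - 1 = -8*c^3 + c^2*(79*w + 7) + c*(10*w^2 - 69*w + 1) - 10*w^2 - 10*w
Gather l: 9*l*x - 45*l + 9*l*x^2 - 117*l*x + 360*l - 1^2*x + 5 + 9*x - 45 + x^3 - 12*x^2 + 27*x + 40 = l*(9*x^2 - 108*x + 315) + x^3 - 12*x^2 + 35*x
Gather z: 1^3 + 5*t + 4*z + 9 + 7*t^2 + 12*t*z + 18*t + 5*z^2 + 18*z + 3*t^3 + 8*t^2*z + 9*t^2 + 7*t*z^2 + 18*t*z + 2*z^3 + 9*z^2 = 3*t^3 + 16*t^2 + 23*t + 2*z^3 + z^2*(7*t + 14) + z*(8*t^2 + 30*t + 22) + 10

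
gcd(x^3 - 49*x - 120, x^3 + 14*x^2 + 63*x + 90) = x^2 + 8*x + 15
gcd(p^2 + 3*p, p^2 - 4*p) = p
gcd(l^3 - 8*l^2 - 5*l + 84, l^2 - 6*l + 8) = l - 4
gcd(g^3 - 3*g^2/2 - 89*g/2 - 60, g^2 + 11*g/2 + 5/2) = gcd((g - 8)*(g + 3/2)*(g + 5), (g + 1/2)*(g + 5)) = g + 5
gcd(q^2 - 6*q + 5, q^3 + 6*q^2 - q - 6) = q - 1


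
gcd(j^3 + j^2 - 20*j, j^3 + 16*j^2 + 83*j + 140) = j + 5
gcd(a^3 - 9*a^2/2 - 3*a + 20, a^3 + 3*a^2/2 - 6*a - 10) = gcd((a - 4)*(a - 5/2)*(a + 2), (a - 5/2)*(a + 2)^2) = a^2 - a/2 - 5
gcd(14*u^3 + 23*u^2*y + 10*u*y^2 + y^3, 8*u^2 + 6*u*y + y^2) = 2*u + y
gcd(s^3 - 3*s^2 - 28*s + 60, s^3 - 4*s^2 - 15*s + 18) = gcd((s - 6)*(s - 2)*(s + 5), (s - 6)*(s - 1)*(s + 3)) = s - 6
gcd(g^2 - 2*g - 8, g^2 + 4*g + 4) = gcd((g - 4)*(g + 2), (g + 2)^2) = g + 2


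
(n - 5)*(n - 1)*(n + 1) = n^3 - 5*n^2 - n + 5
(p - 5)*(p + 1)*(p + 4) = p^3 - 21*p - 20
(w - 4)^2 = w^2 - 8*w + 16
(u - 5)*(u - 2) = u^2 - 7*u + 10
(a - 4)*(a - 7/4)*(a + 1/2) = a^3 - 21*a^2/4 + 33*a/8 + 7/2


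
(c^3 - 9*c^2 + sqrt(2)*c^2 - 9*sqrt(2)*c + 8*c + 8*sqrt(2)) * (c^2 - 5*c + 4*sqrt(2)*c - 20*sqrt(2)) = c^5 - 14*c^4 + 5*sqrt(2)*c^4 - 70*sqrt(2)*c^3 + 61*c^3 - 152*c^2 + 265*sqrt(2)*c^2 - 200*sqrt(2)*c + 424*c - 320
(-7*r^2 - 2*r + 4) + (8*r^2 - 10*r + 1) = r^2 - 12*r + 5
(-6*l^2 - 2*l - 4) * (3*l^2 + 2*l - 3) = -18*l^4 - 18*l^3 + 2*l^2 - 2*l + 12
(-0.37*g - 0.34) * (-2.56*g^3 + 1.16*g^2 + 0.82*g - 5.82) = 0.9472*g^4 + 0.4412*g^3 - 0.6978*g^2 + 1.8746*g + 1.9788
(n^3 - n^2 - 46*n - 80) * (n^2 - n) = n^5 - 2*n^4 - 45*n^3 - 34*n^2 + 80*n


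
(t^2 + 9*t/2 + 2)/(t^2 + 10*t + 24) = (t + 1/2)/(t + 6)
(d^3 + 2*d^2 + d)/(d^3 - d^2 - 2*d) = (d + 1)/(d - 2)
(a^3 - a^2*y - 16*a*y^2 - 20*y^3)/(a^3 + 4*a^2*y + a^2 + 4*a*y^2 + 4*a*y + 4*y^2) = (a - 5*y)/(a + 1)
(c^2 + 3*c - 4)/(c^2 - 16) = (c - 1)/(c - 4)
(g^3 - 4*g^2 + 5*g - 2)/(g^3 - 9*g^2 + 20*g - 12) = (g - 1)/(g - 6)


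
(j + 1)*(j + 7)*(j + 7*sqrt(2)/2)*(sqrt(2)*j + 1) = sqrt(2)*j^4 + 8*j^3 + 8*sqrt(2)*j^3 + 21*sqrt(2)*j^2/2 + 64*j^2 + 28*sqrt(2)*j + 56*j + 49*sqrt(2)/2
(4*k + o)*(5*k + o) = 20*k^2 + 9*k*o + o^2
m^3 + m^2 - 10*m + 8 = (m - 2)*(m - 1)*(m + 4)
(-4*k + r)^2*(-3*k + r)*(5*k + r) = -240*k^4 + 152*k^3*r - 15*k^2*r^2 - 6*k*r^3 + r^4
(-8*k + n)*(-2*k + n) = 16*k^2 - 10*k*n + n^2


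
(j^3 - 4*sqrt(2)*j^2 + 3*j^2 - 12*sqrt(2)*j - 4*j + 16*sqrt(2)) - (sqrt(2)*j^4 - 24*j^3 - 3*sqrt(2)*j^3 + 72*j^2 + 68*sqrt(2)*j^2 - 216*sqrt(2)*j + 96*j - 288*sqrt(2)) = -sqrt(2)*j^4 + 3*sqrt(2)*j^3 + 25*j^3 - 72*sqrt(2)*j^2 - 69*j^2 - 100*j + 204*sqrt(2)*j + 304*sqrt(2)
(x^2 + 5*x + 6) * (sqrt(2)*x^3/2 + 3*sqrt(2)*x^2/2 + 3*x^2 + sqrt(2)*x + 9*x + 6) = sqrt(2)*x^5/2 + 3*x^4 + 4*sqrt(2)*x^4 + 23*sqrt(2)*x^3/2 + 24*x^3 + 14*sqrt(2)*x^2 + 69*x^2 + 6*sqrt(2)*x + 84*x + 36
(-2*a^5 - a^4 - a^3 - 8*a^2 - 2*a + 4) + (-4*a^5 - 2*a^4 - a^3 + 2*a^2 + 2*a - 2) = -6*a^5 - 3*a^4 - 2*a^3 - 6*a^2 + 2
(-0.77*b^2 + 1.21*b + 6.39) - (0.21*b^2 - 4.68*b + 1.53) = -0.98*b^2 + 5.89*b + 4.86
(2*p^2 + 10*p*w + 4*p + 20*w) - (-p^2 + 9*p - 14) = 3*p^2 + 10*p*w - 5*p + 20*w + 14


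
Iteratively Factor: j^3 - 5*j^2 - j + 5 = (j - 1)*(j^2 - 4*j - 5) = (j - 1)*(j + 1)*(j - 5)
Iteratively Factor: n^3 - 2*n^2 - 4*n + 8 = (n - 2)*(n^2 - 4) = (n - 2)^2*(n + 2)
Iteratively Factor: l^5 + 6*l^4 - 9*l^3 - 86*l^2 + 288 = (l + 4)*(l^4 + 2*l^3 - 17*l^2 - 18*l + 72) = (l + 4)^2*(l^3 - 2*l^2 - 9*l + 18) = (l - 3)*(l + 4)^2*(l^2 + l - 6) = (l - 3)*(l + 3)*(l + 4)^2*(l - 2)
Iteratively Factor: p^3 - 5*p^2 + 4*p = (p - 1)*(p^2 - 4*p) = p*(p - 1)*(p - 4)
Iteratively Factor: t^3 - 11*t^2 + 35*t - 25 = (t - 5)*(t^2 - 6*t + 5) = (t - 5)*(t - 1)*(t - 5)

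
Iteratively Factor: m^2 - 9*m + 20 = (m - 5)*(m - 4)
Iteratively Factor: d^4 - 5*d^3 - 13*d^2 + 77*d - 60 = (d - 1)*(d^3 - 4*d^2 - 17*d + 60) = (d - 3)*(d - 1)*(d^2 - d - 20) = (d - 3)*(d - 1)*(d + 4)*(d - 5)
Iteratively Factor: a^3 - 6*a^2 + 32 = (a + 2)*(a^2 - 8*a + 16) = (a - 4)*(a + 2)*(a - 4)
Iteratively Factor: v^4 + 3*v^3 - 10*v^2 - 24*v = (v - 3)*(v^3 + 6*v^2 + 8*v) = (v - 3)*(v + 4)*(v^2 + 2*v) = v*(v - 3)*(v + 4)*(v + 2)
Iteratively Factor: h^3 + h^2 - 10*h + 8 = (h + 4)*(h^2 - 3*h + 2) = (h - 1)*(h + 4)*(h - 2)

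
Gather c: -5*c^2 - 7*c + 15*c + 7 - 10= -5*c^2 + 8*c - 3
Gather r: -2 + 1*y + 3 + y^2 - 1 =y^2 + y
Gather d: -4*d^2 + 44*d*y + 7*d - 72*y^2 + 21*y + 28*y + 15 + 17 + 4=-4*d^2 + d*(44*y + 7) - 72*y^2 + 49*y + 36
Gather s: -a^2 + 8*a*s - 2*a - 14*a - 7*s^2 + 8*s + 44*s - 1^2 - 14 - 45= -a^2 - 16*a - 7*s^2 + s*(8*a + 52) - 60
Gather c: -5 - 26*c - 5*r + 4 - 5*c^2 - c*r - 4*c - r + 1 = -5*c^2 + c*(-r - 30) - 6*r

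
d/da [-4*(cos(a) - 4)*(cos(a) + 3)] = -4*sin(a) + 4*sin(2*a)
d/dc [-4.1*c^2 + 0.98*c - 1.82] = 0.98 - 8.2*c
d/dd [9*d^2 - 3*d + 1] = 18*d - 3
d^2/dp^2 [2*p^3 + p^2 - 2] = 12*p + 2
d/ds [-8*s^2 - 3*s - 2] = -16*s - 3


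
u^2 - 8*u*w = u*(u - 8*w)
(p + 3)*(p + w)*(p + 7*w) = p^3 + 8*p^2*w + 3*p^2 + 7*p*w^2 + 24*p*w + 21*w^2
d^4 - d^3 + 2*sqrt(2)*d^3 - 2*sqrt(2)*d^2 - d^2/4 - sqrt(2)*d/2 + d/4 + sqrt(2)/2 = (d - 1)*(d - 1/2)*(d + 1/2)*(d + 2*sqrt(2))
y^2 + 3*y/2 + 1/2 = (y + 1/2)*(y + 1)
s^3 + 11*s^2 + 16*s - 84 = (s - 2)*(s + 6)*(s + 7)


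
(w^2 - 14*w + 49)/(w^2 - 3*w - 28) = (w - 7)/(w + 4)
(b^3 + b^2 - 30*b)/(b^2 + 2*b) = (b^2 + b - 30)/(b + 2)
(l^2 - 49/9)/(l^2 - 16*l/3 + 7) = (l + 7/3)/(l - 3)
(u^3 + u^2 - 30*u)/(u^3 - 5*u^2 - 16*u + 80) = u*(u + 6)/(u^2 - 16)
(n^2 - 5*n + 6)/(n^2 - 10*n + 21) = (n - 2)/(n - 7)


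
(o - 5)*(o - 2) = o^2 - 7*o + 10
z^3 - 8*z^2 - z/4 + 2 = (z - 8)*(z - 1/2)*(z + 1/2)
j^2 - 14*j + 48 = (j - 8)*(j - 6)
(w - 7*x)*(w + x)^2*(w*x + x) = w^4*x - 5*w^3*x^2 + w^3*x - 13*w^2*x^3 - 5*w^2*x^2 - 7*w*x^4 - 13*w*x^3 - 7*x^4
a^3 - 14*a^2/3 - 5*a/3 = a*(a - 5)*(a + 1/3)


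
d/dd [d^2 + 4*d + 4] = 2*d + 4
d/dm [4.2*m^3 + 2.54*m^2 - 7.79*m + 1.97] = 12.6*m^2 + 5.08*m - 7.79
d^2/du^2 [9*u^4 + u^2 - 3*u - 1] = 108*u^2 + 2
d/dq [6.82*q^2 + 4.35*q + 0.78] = 13.64*q + 4.35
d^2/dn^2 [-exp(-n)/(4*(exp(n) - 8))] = (-exp(2*n) + 6*exp(n) - 16)*exp(-n)/(exp(3*n) - 24*exp(2*n) + 192*exp(n) - 512)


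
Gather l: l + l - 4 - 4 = 2*l - 8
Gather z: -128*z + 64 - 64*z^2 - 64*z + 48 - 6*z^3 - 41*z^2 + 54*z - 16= -6*z^3 - 105*z^2 - 138*z + 96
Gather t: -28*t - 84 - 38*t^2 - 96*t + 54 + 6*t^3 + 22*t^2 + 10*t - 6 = 6*t^3 - 16*t^2 - 114*t - 36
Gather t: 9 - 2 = 7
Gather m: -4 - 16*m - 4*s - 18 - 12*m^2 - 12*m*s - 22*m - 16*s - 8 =-12*m^2 + m*(-12*s - 38) - 20*s - 30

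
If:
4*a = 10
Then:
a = 5/2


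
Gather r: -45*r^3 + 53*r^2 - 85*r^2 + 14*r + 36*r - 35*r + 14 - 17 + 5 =-45*r^3 - 32*r^2 + 15*r + 2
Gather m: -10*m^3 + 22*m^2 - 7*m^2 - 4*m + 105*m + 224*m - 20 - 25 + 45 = -10*m^3 + 15*m^2 + 325*m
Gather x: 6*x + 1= 6*x + 1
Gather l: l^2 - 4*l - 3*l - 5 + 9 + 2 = l^2 - 7*l + 6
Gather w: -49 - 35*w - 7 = -35*w - 56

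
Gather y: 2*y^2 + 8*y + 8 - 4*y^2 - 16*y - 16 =-2*y^2 - 8*y - 8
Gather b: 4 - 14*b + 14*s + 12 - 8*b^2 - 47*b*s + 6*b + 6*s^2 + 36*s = -8*b^2 + b*(-47*s - 8) + 6*s^2 + 50*s + 16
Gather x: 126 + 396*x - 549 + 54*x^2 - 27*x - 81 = 54*x^2 + 369*x - 504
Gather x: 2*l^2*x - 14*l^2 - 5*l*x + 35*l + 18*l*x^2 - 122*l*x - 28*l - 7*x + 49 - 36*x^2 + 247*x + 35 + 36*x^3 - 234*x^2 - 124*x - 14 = -14*l^2 + 7*l + 36*x^3 + x^2*(18*l - 270) + x*(2*l^2 - 127*l + 116) + 70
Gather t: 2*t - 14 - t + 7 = t - 7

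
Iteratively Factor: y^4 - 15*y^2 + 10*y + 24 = (y - 2)*(y^3 + 2*y^2 - 11*y - 12) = (y - 2)*(y + 4)*(y^2 - 2*y - 3) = (y - 3)*(y - 2)*(y + 4)*(y + 1)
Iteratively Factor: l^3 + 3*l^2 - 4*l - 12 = (l - 2)*(l^2 + 5*l + 6) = (l - 2)*(l + 2)*(l + 3)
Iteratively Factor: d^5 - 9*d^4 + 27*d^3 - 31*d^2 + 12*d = (d - 3)*(d^4 - 6*d^3 + 9*d^2 - 4*d) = d*(d - 3)*(d^3 - 6*d^2 + 9*d - 4) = d*(d - 3)*(d - 1)*(d^2 - 5*d + 4) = d*(d - 4)*(d - 3)*(d - 1)*(d - 1)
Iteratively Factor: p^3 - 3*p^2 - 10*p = (p)*(p^2 - 3*p - 10) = p*(p - 5)*(p + 2)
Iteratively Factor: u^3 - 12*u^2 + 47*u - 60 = (u - 4)*(u^2 - 8*u + 15) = (u - 5)*(u - 4)*(u - 3)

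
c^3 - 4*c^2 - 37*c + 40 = (c - 8)*(c - 1)*(c + 5)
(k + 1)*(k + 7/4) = k^2 + 11*k/4 + 7/4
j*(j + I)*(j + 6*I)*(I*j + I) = I*j^4 - 7*j^3 + I*j^3 - 7*j^2 - 6*I*j^2 - 6*I*j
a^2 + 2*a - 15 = (a - 3)*(a + 5)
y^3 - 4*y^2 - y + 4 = (y - 4)*(y - 1)*(y + 1)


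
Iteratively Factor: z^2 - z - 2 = (z + 1)*(z - 2)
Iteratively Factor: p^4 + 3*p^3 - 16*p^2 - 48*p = (p + 4)*(p^3 - p^2 - 12*p) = (p + 3)*(p + 4)*(p^2 - 4*p) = p*(p + 3)*(p + 4)*(p - 4)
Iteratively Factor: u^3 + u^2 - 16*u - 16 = (u + 4)*(u^2 - 3*u - 4) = (u - 4)*(u + 4)*(u + 1)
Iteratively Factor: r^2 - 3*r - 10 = (r + 2)*(r - 5)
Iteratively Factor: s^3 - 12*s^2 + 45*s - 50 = (s - 5)*(s^2 - 7*s + 10) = (s - 5)*(s - 2)*(s - 5)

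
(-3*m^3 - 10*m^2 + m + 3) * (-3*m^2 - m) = 9*m^5 + 33*m^4 + 7*m^3 - 10*m^2 - 3*m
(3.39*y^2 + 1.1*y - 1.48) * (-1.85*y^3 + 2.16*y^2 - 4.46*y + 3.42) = -6.2715*y^5 + 5.2874*y^4 - 10.0054*y^3 + 3.491*y^2 + 10.3628*y - 5.0616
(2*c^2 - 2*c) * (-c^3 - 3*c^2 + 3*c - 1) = -2*c^5 - 4*c^4 + 12*c^3 - 8*c^2 + 2*c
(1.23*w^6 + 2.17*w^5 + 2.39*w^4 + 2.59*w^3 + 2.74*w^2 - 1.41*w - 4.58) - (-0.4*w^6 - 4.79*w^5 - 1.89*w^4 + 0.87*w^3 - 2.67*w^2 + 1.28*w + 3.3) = 1.63*w^6 + 6.96*w^5 + 4.28*w^4 + 1.72*w^3 + 5.41*w^2 - 2.69*w - 7.88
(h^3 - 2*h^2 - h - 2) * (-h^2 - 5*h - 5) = -h^5 - 3*h^4 + 6*h^3 + 17*h^2 + 15*h + 10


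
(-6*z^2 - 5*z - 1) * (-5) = 30*z^2 + 25*z + 5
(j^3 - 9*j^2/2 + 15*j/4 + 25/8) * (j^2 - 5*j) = j^5 - 19*j^4/2 + 105*j^3/4 - 125*j^2/8 - 125*j/8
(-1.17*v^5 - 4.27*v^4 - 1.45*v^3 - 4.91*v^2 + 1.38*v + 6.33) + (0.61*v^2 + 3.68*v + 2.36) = -1.17*v^5 - 4.27*v^4 - 1.45*v^3 - 4.3*v^2 + 5.06*v + 8.69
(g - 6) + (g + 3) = 2*g - 3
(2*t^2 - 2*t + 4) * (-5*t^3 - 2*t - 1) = -10*t^5 + 10*t^4 - 24*t^3 + 2*t^2 - 6*t - 4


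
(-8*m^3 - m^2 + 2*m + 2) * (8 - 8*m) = 64*m^4 - 56*m^3 - 24*m^2 + 16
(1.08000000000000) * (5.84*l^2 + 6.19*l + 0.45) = 6.3072*l^2 + 6.6852*l + 0.486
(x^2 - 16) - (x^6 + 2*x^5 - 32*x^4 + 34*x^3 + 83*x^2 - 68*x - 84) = -x^6 - 2*x^5 + 32*x^4 - 34*x^3 - 82*x^2 + 68*x + 68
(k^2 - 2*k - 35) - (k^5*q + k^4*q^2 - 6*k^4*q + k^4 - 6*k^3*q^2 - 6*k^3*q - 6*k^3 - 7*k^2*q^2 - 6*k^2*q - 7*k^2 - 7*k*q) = -k^5*q - k^4*q^2 + 6*k^4*q - k^4 + 6*k^3*q^2 + 6*k^3*q + 6*k^3 + 7*k^2*q^2 + 6*k^2*q + 8*k^2 + 7*k*q - 2*k - 35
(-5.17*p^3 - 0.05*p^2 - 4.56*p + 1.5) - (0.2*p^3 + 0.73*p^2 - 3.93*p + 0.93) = -5.37*p^3 - 0.78*p^2 - 0.629999999999999*p + 0.57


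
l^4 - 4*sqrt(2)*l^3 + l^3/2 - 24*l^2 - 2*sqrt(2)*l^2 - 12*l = l*(l + 1/2)*(l - 6*sqrt(2))*(l + 2*sqrt(2))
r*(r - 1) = r^2 - r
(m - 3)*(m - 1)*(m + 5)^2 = m^4 + 6*m^3 - 12*m^2 - 70*m + 75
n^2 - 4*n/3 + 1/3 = (n - 1)*(n - 1/3)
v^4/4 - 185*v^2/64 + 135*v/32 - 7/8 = (v/4 + 1)*(v - 2)*(v - 7/4)*(v - 1/4)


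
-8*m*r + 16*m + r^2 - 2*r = (-8*m + r)*(r - 2)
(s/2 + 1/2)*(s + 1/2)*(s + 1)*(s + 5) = s^4/2 + 15*s^3/4 + 29*s^2/4 + 21*s/4 + 5/4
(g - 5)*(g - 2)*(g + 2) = g^3 - 5*g^2 - 4*g + 20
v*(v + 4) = v^2 + 4*v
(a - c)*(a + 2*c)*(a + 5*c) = a^3 + 6*a^2*c + 3*a*c^2 - 10*c^3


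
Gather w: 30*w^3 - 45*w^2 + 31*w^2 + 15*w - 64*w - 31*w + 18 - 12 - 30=30*w^3 - 14*w^2 - 80*w - 24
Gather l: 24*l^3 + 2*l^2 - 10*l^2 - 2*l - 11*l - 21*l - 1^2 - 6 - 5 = 24*l^3 - 8*l^2 - 34*l - 12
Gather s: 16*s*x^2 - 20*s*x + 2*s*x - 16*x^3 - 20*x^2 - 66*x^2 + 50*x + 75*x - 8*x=s*(16*x^2 - 18*x) - 16*x^3 - 86*x^2 + 117*x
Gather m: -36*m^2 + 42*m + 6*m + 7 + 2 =-36*m^2 + 48*m + 9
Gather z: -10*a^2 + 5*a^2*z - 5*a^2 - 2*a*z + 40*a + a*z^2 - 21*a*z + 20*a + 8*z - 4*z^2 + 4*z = -15*a^2 + 60*a + z^2*(a - 4) + z*(5*a^2 - 23*a + 12)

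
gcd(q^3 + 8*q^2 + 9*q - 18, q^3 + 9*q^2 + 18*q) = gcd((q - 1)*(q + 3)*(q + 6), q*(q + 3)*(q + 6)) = q^2 + 9*q + 18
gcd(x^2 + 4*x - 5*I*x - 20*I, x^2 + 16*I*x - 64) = 1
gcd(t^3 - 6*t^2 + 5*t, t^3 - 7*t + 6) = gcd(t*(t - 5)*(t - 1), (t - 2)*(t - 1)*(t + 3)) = t - 1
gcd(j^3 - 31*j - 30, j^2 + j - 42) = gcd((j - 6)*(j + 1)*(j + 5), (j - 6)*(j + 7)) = j - 6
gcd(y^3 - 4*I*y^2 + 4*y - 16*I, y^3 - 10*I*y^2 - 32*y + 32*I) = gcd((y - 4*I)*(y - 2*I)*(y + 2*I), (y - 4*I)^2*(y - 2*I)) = y^2 - 6*I*y - 8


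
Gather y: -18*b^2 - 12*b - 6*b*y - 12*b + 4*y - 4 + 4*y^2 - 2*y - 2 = -18*b^2 - 24*b + 4*y^2 + y*(2 - 6*b) - 6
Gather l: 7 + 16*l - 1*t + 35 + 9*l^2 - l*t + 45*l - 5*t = 9*l^2 + l*(61 - t) - 6*t + 42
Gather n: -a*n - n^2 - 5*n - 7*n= -n^2 + n*(-a - 12)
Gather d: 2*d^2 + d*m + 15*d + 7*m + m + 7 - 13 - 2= 2*d^2 + d*(m + 15) + 8*m - 8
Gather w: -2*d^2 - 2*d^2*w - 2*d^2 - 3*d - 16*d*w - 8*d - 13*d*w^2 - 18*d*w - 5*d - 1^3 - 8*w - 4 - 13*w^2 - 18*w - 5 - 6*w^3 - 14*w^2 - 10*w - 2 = -4*d^2 - 16*d - 6*w^3 + w^2*(-13*d - 27) + w*(-2*d^2 - 34*d - 36) - 12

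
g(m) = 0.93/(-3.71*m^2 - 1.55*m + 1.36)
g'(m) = 0.93*(7.42*m + 1.55)/(-3.71*m^2 - 1.55*m + 1.36)^2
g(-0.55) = 0.85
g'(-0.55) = -1.98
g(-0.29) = 0.62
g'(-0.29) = -0.25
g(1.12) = -0.18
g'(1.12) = 0.36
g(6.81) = -0.01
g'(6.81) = 0.00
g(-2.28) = -0.06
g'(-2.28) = -0.07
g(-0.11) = 0.63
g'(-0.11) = 0.31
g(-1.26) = -0.36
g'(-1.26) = -1.09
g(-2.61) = -0.05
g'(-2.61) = -0.04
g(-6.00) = -0.01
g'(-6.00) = -0.00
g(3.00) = -0.03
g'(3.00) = 0.02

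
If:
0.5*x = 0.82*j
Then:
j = 0.609756097560976*x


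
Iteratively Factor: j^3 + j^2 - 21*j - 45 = (j + 3)*(j^2 - 2*j - 15) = (j + 3)^2*(j - 5)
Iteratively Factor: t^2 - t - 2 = (t + 1)*(t - 2)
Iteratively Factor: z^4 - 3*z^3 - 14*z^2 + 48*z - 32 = (z - 2)*(z^3 - z^2 - 16*z + 16) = (z - 2)*(z + 4)*(z^2 - 5*z + 4) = (z - 2)*(z - 1)*(z + 4)*(z - 4)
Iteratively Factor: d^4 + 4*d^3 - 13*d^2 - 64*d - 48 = (d - 4)*(d^3 + 8*d^2 + 19*d + 12) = (d - 4)*(d + 3)*(d^2 + 5*d + 4) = (d - 4)*(d + 3)*(d + 4)*(d + 1)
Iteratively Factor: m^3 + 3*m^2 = (m)*(m^2 + 3*m) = m^2*(m + 3)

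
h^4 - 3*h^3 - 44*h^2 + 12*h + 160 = (h - 8)*(h - 2)*(h + 2)*(h + 5)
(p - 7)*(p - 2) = p^2 - 9*p + 14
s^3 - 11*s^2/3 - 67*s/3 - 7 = (s - 7)*(s + 1/3)*(s + 3)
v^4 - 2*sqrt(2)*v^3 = v^3*(v - 2*sqrt(2))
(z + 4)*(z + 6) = z^2 + 10*z + 24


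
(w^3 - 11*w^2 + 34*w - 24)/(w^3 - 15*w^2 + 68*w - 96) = (w^2 - 7*w + 6)/(w^2 - 11*w + 24)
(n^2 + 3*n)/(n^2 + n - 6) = n/(n - 2)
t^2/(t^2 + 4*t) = t/(t + 4)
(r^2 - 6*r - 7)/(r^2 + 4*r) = (r^2 - 6*r - 7)/(r*(r + 4))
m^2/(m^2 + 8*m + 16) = m^2/(m^2 + 8*m + 16)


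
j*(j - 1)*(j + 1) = j^3 - j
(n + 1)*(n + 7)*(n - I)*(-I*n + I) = -I*n^4 - n^3 - 7*I*n^3 - 7*n^2 + I*n^2 + n + 7*I*n + 7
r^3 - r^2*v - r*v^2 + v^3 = (r - v)^2*(r + v)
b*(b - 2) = b^2 - 2*b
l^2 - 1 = (l - 1)*(l + 1)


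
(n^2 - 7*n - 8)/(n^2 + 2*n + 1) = (n - 8)/(n + 1)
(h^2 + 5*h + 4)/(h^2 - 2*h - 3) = (h + 4)/(h - 3)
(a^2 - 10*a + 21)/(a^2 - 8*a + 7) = (a - 3)/(a - 1)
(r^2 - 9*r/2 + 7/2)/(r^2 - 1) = (r - 7/2)/(r + 1)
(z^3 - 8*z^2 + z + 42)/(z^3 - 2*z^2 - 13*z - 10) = (z^2 - 10*z + 21)/(z^2 - 4*z - 5)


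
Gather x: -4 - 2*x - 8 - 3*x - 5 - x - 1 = -6*x - 18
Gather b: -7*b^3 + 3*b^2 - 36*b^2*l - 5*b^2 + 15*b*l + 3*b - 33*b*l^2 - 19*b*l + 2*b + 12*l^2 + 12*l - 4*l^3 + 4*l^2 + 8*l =-7*b^3 + b^2*(-36*l - 2) + b*(-33*l^2 - 4*l + 5) - 4*l^3 + 16*l^2 + 20*l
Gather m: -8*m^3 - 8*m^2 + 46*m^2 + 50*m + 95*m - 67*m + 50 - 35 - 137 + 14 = -8*m^3 + 38*m^2 + 78*m - 108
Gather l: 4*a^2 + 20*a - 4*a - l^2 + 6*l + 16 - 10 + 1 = 4*a^2 + 16*a - l^2 + 6*l + 7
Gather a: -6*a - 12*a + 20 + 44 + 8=72 - 18*a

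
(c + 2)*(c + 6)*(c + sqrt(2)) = c^3 + sqrt(2)*c^2 + 8*c^2 + 8*sqrt(2)*c + 12*c + 12*sqrt(2)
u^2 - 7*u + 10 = (u - 5)*(u - 2)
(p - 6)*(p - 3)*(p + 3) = p^3 - 6*p^2 - 9*p + 54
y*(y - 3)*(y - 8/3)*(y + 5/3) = y^4 - 4*y^3 - 13*y^2/9 + 40*y/3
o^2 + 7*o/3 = o*(o + 7/3)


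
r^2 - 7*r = r*(r - 7)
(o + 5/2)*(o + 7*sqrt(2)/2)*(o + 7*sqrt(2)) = o^3 + 5*o^2/2 + 21*sqrt(2)*o^2/2 + 105*sqrt(2)*o/4 + 49*o + 245/2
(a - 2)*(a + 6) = a^2 + 4*a - 12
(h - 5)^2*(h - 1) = h^3 - 11*h^2 + 35*h - 25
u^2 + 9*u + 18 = (u + 3)*(u + 6)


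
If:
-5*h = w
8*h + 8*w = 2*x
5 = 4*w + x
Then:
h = -5/36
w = 25/36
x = 20/9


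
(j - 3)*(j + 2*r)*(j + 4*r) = j^3 + 6*j^2*r - 3*j^2 + 8*j*r^2 - 18*j*r - 24*r^2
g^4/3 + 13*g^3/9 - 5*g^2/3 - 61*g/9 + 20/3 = (g/3 + 1)*(g - 5/3)*(g - 1)*(g + 4)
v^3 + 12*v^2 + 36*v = v*(v + 6)^2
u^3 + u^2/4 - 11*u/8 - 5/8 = (u - 5/4)*(u + 1/2)*(u + 1)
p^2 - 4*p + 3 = (p - 3)*(p - 1)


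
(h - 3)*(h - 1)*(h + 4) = h^3 - 13*h + 12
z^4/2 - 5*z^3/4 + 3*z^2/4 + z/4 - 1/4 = (z/2 + 1/4)*(z - 1)^3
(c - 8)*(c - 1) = c^2 - 9*c + 8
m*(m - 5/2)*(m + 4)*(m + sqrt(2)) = m^4 + sqrt(2)*m^3 + 3*m^3/2 - 10*m^2 + 3*sqrt(2)*m^2/2 - 10*sqrt(2)*m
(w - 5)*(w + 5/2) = w^2 - 5*w/2 - 25/2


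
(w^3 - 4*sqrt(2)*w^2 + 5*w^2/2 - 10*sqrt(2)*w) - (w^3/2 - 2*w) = w^3/2 - 4*sqrt(2)*w^2 + 5*w^2/2 - 10*sqrt(2)*w + 2*w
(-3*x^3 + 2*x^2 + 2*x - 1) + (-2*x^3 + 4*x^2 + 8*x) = -5*x^3 + 6*x^2 + 10*x - 1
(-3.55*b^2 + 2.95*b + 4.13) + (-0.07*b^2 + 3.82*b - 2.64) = -3.62*b^2 + 6.77*b + 1.49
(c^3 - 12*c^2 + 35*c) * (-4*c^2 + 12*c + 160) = -4*c^5 + 60*c^4 - 124*c^3 - 1500*c^2 + 5600*c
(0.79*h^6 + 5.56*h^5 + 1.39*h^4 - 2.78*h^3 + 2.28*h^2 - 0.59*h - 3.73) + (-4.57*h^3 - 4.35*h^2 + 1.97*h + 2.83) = 0.79*h^6 + 5.56*h^5 + 1.39*h^4 - 7.35*h^3 - 2.07*h^2 + 1.38*h - 0.9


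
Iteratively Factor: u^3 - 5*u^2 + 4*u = (u - 1)*(u^2 - 4*u) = u*(u - 1)*(u - 4)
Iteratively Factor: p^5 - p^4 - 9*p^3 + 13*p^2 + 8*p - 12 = (p - 1)*(p^4 - 9*p^2 + 4*p + 12) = (p - 1)*(p + 3)*(p^3 - 3*p^2 + 4) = (p - 2)*(p - 1)*(p + 3)*(p^2 - p - 2) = (p - 2)^2*(p - 1)*(p + 3)*(p + 1)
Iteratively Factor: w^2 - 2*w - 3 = (w + 1)*(w - 3)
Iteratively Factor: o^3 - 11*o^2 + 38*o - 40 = (o - 2)*(o^2 - 9*o + 20) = (o - 5)*(o - 2)*(o - 4)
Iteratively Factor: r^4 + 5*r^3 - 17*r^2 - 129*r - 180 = (r + 4)*(r^3 + r^2 - 21*r - 45) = (r - 5)*(r + 4)*(r^2 + 6*r + 9) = (r - 5)*(r + 3)*(r + 4)*(r + 3)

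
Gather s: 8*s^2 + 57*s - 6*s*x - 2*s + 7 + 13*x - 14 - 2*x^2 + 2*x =8*s^2 + s*(55 - 6*x) - 2*x^2 + 15*x - 7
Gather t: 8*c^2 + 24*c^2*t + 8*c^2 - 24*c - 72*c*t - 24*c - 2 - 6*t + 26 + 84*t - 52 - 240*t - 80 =16*c^2 - 48*c + t*(24*c^2 - 72*c - 162) - 108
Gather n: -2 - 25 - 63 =-90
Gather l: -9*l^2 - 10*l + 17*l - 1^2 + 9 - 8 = -9*l^2 + 7*l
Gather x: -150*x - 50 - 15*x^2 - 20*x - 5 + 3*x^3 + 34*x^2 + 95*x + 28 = 3*x^3 + 19*x^2 - 75*x - 27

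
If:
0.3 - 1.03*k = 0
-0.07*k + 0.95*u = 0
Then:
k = 0.29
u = 0.02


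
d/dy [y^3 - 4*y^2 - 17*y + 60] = 3*y^2 - 8*y - 17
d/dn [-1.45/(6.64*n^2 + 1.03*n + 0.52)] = (19.256*n + 1.4935)/(6.64*n^2 + 1.03*n + 0.52)^2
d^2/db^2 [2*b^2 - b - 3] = 4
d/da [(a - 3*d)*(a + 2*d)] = 2*a - d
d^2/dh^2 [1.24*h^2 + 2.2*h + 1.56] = 2.48000000000000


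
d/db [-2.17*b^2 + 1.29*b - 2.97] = 1.29 - 4.34*b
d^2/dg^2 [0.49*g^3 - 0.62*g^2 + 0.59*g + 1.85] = 2.94*g - 1.24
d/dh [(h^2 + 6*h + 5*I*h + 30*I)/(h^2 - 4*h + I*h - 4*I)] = (h^2*(-10 - 4*I) - 68*I*h + 50 + 96*I)/(h^4 + h^3*(-8 + 2*I) + h^2*(15 - 16*I) + h*(8 + 32*I) - 16)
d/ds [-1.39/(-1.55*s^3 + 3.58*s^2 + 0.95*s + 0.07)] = (-6.4635*s^2 + 9.9524*s + 1.3205)/(-1.55*s^3 + 3.58*s^2 + 0.95*s + 0.07)^2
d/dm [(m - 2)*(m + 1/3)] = 2*m - 5/3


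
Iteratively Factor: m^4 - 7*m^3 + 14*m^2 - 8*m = (m - 2)*(m^3 - 5*m^2 + 4*m) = (m - 2)*(m - 1)*(m^2 - 4*m) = (m - 4)*(m - 2)*(m - 1)*(m)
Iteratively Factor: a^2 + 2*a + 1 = (a + 1)*(a + 1)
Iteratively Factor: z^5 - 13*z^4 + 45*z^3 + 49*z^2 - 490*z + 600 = (z + 3)*(z^4 - 16*z^3 + 93*z^2 - 230*z + 200) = (z - 2)*(z + 3)*(z^3 - 14*z^2 + 65*z - 100) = (z - 5)*(z - 2)*(z + 3)*(z^2 - 9*z + 20) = (z - 5)*(z - 4)*(z - 2)*(z + 3)*(z - 5)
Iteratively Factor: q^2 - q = (q - 1)*(q)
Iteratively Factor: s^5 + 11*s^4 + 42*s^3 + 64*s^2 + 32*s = (s + 4)*(s^4 + 7*s^3 + 14*s^2 + 8*s) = (s + 4)^2*(s^3 + 3*s^2 + 2*s) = (s + 1)*(s + 4)^2*(s^2 + 2*s) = s*(s + 1)*(s + 4)^2*(s + 2)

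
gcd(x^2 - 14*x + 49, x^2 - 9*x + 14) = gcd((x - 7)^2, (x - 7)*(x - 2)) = x - 7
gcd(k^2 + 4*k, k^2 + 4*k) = k^2 + 4*k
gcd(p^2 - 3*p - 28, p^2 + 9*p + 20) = p + 4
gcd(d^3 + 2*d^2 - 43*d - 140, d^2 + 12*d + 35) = d + 5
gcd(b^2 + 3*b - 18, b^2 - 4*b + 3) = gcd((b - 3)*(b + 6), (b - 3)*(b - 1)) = b - 3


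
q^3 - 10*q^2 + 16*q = q*(q - 8)*(q - 2)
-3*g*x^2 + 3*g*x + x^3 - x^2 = x*(-3*g + x)*(x - 1)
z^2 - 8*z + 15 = (z - 5)*(z - 3)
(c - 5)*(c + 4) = c^2 - c - 20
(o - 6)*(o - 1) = o^2 - 7*o + 6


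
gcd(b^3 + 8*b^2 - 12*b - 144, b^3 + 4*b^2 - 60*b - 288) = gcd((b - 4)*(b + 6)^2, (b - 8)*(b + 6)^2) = b^2 + 12*b + 36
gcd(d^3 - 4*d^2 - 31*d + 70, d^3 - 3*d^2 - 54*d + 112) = d - 2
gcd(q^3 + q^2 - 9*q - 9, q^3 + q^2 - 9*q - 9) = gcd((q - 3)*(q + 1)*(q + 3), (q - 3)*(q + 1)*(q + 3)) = q^3 + q^2 - 9*q - 9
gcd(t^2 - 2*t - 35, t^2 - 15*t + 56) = t - 7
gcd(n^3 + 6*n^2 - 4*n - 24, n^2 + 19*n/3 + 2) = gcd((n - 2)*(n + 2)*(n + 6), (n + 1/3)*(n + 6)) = n + 6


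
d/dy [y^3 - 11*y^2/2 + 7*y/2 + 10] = 3*y^2 - 11*y + 7/2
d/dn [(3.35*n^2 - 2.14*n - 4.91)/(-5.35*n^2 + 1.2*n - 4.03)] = (-7.429*n^2 - 79.538*n + 14.5162)/(28.6225*n^4 - 12.84*n^3 + 44.561*n^2 - 9.672*n + 16.2409)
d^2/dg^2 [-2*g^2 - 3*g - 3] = -4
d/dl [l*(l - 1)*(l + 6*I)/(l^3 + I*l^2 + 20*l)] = (l^2*(1 - 5*I) + l*(40 + 12*I) - 26 + 120*I)/(l^4 + 2*I*l^3 + 39*l^2 + 40*I*l + 400)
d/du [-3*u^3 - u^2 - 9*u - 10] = -9*u^2 - 2*u - 9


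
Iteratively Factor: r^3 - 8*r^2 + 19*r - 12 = (r - 1)*(r^2 - 7*r + 12) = (r - 3)*(r - 1)*(r - 4)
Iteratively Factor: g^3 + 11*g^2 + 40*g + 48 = (g + 3)*(g^2 + 8*g + 16) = (g + 3)*(g + 4)*(g + 4)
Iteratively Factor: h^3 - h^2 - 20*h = (h + 4)*(h^2 - 5*h) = (h - 5)*(h + 4)*(h)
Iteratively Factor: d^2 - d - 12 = (d - 4)*(d + 3)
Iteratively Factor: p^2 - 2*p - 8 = (p - 4)*(p + 2)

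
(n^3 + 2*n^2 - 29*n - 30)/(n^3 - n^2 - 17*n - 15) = (n + 6)/(n + 3)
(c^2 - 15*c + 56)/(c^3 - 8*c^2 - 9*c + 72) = (c - 7)/(c^2 - 9)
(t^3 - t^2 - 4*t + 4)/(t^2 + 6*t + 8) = (t^2 - 3*t + 2)/(t + 4)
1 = 1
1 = 1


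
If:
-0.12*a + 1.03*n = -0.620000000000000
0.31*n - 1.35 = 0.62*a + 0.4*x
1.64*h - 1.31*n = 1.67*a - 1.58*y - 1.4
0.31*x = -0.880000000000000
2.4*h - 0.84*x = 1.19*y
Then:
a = -0.69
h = -1.37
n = -0.68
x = -2.84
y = -0.76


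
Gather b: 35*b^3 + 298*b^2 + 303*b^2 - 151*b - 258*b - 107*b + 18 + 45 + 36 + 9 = 35*b^3 + 601*b^2 - 516*b + 108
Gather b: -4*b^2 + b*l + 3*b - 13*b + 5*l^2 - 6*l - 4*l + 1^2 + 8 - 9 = -4*b^2 + b*(l - 10) + 5*l^2 - 10*l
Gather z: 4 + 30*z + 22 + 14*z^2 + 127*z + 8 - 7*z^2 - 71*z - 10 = 7*z^2 + 86*z + 24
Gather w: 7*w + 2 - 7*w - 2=0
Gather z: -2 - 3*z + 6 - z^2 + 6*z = -z^2 + 3*z + 4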